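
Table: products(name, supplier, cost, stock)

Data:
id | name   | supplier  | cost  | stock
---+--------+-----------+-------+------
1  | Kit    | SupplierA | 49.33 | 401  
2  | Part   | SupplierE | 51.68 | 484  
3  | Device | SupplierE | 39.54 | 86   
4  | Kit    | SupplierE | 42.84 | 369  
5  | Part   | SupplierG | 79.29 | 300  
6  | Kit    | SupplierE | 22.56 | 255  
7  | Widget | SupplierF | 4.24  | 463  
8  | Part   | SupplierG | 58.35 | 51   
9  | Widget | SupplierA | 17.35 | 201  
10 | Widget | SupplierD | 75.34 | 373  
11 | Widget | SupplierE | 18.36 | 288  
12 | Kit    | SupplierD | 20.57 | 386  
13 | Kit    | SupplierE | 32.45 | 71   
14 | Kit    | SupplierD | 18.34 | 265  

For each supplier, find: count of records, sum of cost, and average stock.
SELECT supplier,
       COUNT(*) as cnt,
       SUM(cost) as total_cost,
       AVG(stock) as avg_stock
FROM products
GROUP BY supplier

Result:
  SupplierA: 2 records, 66.68 total cost, 301.00 avg stock
  SupplierD: 3 records, 114.25 total cost, 341.33 avg stock
  SupplierE: 6 records, 207.43 total cost, 258.83 avg stock
  SupplierF: 1 records, 4.24 total cost, 463.00 avg stock
  SupplierG: 2 records, 137.64 total cost, 175.50 avg stock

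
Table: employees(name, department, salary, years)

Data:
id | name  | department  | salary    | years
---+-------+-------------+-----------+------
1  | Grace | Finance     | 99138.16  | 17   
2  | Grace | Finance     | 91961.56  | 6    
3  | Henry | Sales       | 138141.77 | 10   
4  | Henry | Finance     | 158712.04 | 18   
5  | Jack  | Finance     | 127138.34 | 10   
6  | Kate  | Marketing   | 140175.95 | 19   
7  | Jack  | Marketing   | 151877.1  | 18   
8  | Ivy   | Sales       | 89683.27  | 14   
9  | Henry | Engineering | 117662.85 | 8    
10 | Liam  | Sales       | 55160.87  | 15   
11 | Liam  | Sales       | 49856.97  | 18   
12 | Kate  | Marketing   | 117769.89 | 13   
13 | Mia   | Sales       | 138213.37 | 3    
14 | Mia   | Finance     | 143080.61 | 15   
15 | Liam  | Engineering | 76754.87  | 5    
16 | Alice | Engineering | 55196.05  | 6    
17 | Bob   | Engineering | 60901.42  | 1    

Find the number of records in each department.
SELECT department, COUNT(*) as count
FROM employees
GROUP BY department

Result:
  Engineering: 4
  Finance: 5
  Marketing: 3
  Sales: 5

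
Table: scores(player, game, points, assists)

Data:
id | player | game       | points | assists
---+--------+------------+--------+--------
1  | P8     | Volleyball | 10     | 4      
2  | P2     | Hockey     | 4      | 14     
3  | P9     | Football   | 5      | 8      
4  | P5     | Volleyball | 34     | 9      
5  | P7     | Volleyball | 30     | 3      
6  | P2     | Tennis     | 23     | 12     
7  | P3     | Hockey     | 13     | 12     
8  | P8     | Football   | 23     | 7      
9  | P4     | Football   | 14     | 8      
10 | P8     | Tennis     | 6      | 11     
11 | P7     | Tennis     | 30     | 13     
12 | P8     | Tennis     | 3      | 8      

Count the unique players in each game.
SELECT game, COUNT(DISTINCT player)
FROM scores
GROUP BY game

Result:
  Football: 3 distinct
  Hockey: 2 distinct
  Tennis: 3 distinct
  Volleyball: 3 distinct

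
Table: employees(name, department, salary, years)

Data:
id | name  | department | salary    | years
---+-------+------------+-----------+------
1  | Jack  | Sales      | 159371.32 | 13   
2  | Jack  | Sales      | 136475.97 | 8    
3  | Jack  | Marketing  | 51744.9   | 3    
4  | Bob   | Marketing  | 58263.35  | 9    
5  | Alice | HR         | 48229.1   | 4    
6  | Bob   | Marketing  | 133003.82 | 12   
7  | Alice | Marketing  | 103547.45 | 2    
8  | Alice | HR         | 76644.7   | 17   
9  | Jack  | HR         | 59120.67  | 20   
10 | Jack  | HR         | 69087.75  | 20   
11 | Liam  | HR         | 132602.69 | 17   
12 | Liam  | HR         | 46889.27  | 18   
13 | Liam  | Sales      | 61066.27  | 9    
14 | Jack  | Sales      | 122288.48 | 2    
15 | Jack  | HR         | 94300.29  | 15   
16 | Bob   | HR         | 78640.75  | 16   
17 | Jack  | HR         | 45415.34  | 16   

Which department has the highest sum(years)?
SELECT department, SUM(years) as val
FROM employees
GROUP BY department
ORDER BY val DESC
LIMIT 1

Result: HR with sum(years) = 143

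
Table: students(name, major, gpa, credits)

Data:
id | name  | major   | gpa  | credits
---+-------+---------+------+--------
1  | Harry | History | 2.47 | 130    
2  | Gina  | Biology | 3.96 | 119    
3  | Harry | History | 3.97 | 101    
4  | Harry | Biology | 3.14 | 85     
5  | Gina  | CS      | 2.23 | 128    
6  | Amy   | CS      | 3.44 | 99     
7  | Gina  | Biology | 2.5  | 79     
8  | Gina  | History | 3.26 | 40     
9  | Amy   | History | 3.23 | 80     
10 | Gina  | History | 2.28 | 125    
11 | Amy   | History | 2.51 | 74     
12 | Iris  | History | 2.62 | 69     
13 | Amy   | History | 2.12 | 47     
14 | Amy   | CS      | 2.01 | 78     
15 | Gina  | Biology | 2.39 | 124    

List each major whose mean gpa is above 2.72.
SELECT major, AVG(gpa)
FROM students
GROUP BY major
HAVING AVG(gpa) > 2.72

Result:
  Biology: avg=3.00
  History: avg=2.81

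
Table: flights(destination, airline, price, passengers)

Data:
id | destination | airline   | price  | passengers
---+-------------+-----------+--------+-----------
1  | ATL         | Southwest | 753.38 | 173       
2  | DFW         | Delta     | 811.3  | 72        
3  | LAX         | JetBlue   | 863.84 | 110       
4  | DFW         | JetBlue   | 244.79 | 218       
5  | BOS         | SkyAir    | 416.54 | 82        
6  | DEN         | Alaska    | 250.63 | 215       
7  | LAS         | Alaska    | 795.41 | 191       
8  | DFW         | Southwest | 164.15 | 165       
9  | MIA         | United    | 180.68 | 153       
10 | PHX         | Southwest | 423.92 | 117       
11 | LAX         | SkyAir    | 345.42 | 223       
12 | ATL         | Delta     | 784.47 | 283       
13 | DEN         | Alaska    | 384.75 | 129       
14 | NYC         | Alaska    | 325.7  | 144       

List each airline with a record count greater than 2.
SELECT airline, COUNT(*) as cnt
FROM flights
GROUP BY airline
HAVING COUNT(*) > 2

Result:
  Alaska: 4
  Southwest: 3

Note: HAVING filters groups after aggregation, WHERE filters rows before.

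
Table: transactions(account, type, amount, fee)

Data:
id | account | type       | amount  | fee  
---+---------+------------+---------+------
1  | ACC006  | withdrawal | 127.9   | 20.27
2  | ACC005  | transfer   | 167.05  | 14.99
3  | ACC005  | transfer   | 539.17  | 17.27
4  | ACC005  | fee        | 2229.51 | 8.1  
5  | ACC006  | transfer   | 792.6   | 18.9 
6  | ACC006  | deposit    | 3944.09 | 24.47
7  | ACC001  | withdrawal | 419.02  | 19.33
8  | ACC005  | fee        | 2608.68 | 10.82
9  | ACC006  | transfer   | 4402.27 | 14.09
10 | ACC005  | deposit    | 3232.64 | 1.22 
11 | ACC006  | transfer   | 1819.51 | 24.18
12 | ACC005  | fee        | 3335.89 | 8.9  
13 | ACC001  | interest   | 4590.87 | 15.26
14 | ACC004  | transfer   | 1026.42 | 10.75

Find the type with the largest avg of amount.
SELECT type, AVG(amount) as val
FROM transactions
GROUP BY type
ORDER BY val DESC
LIMIT 1

Result: interest with avg(amount) = 4590.87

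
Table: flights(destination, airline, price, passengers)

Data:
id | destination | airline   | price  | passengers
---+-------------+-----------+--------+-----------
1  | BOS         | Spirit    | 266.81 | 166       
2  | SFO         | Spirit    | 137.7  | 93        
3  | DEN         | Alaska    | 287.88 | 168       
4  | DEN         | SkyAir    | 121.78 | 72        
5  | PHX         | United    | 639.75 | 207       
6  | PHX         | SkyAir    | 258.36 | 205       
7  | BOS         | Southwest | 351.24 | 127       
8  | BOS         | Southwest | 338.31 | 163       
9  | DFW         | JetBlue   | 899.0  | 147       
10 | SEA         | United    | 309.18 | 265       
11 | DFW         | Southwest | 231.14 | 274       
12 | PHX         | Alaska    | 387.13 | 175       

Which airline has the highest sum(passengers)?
SELECT airline, SUM(passengers) as val
FROM flights
GROUP BY airline
ORDER BY val DESC
LIMIT 1

Result: Southwest with sum(passengers) = 564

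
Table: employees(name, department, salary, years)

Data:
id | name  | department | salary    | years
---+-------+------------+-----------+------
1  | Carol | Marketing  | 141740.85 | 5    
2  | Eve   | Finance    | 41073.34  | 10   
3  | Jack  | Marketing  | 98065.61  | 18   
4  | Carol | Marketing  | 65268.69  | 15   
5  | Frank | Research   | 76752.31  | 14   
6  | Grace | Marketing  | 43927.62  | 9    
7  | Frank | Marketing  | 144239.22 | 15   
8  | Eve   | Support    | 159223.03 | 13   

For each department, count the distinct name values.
SELECT department, COUNT(DISTINCT name)
FROM employees
GROUP BY department

Result:
  Finance: 1 distinct
  Marketing: 4 distinct
  Research: 1 distinct
  Support: 1 distinct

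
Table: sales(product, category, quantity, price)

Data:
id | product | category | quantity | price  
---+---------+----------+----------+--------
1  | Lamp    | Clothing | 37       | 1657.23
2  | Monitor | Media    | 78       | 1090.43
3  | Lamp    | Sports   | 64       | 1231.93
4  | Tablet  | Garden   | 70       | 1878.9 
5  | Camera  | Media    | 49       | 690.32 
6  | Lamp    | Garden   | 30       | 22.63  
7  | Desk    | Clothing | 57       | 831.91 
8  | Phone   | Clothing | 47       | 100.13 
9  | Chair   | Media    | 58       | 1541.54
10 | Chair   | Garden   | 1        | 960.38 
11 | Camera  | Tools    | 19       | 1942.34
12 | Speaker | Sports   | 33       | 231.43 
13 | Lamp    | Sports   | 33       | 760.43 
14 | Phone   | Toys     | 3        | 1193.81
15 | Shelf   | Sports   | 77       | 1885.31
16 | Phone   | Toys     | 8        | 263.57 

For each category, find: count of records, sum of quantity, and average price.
SELECT category,
       COUNT(*) as cnt,
       SUM(quantity) as total_quantity,
       AVG(price) as avg_price
FROM sales
GROUP BY category

Result:
  Clothing: 3 records, 141 total quantity, 863.09 avg price
  Garden: 3 records, 101 total quantity, 953.97 avg price
  Media: 3 records, 185 total quantity, 1107.43 avg price
  Sports: 4 records, 207 total quantity, 1027.28 avg price
  Tools: 1 records, 19 total quantity, 1942.34 avg price
  Toys: 2 records, 11 total quantity, 728.69 avg price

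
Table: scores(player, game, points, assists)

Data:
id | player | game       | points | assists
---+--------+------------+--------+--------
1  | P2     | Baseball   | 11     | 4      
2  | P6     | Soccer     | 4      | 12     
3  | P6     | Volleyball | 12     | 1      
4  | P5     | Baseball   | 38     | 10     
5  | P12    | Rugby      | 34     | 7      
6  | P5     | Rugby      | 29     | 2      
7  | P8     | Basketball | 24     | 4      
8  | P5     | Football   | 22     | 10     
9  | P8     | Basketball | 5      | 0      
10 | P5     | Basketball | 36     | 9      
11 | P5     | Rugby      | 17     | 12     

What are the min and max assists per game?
SELECT game, MIN(assists), MAX(assists)
FROM scores
GROUP BY game

Result:
  Baseball: min=4, max=10
  Basketball: min=0, max=9
  Football: min=10, max=10
  Rugby: min=2, max=12
  Soccer: min=12, max=12
  Volleyball: min=1, max=1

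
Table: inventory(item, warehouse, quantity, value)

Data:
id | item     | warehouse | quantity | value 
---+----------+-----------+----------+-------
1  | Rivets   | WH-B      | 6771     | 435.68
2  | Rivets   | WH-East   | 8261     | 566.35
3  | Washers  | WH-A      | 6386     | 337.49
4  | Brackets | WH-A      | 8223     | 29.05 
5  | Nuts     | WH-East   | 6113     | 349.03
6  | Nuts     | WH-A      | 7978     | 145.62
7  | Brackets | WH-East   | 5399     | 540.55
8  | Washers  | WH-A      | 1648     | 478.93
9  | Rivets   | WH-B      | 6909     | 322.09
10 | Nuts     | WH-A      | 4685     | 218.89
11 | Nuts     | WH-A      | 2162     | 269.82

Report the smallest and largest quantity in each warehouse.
SELECT warehouse, MIN(quantity), MAX(quantity)
FROM inventory
GROUP BY warehouse

Result:
  WH-A: min=1648, max=8223
  WH-B: min=6771, max=6909
  WH-East: min=5399, max=8261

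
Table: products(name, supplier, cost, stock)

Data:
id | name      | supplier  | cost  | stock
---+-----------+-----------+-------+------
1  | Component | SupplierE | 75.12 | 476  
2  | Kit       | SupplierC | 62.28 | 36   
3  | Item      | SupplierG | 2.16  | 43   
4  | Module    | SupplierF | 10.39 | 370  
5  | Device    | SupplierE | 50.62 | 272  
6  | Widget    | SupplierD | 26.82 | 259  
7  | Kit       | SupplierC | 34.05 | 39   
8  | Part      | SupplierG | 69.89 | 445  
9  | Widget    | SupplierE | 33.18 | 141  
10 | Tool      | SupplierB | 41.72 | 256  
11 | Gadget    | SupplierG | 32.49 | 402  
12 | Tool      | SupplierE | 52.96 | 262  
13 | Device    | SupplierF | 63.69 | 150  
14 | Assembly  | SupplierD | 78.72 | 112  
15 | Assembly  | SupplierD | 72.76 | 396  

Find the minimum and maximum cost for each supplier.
SELECT supplier, MIN(cost), MAX(cost)
FROM products
GROUP BY supplier

Result:
  SupplierB: min=41.72, max=41.72
  SupplierC: min=34.05, max=62.28
  SupplierD: min=26.82, max=78.72
  SupplierE: min=33.18, max=75.12
  SupplierF: min=10.39, max=63.69
  SupplierG: min=2.16, max=69.89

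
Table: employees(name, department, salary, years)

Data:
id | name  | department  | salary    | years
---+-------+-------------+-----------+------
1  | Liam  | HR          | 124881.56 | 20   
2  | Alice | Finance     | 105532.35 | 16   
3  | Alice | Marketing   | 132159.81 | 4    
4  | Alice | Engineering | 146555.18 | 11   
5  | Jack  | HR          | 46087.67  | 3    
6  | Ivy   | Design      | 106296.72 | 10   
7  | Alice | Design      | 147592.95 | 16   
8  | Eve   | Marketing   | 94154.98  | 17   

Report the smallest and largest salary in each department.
SELECT department, MIN(salary), MAX(salary)
FROM employees
GROUP BY department

Result:
  Design: min=106296.72, max=147592.95
  Engineering: min=146555.18, max=146555.18
  Finance: min=105532.35, max=105532.35
  HR: min=46087.67, max=124881.56
  Marketing: min=94154.98, max=132159.81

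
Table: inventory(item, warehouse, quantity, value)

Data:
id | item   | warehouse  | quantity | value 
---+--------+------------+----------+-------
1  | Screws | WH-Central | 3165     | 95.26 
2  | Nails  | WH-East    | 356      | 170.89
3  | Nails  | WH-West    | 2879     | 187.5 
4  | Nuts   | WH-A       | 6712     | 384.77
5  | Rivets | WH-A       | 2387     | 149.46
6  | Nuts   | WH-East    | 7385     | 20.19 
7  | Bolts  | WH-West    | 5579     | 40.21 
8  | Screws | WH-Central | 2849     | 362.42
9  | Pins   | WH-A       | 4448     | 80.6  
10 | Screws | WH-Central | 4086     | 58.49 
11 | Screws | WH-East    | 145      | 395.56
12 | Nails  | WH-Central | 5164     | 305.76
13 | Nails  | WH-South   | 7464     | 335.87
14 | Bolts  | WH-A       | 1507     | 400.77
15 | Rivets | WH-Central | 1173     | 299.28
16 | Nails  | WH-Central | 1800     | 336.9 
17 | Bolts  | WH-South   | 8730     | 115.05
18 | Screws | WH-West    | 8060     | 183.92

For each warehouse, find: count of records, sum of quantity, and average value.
SELECT warehouse,
       COUNT(*) as cnt,
       SUM(quantity) as total_quantity,
       AVG(value) as avg_value
FROM inventory
GROUP BY warehouse

Result:
  WH-A: 4 records, 15054 total quantity, 253.90 avg value
  WH-Central: 6 records, 18237 total quantity, 243.02 avg value
  WH-East: 3 records, 7886 total quantity, 195.55 avg value
  WH-South: 2 records, 16194 total quantity, 225.46 avg value
  WH-West: 3 records, 16518 total quantity, 137.21 avg value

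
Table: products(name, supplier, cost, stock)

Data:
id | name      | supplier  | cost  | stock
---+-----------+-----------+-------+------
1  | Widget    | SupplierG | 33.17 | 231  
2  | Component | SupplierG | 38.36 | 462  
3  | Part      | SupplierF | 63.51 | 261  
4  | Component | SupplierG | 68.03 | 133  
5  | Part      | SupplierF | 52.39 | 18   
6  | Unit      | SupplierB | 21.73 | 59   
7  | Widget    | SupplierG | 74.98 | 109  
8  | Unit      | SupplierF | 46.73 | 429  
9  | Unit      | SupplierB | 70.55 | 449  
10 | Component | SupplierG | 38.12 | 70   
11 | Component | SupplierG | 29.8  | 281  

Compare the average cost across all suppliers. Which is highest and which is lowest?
SELECT supplier, AVG(cost)
FROM products
GROUP BY supplier
ORDER BY AVG(cost)

All groups:
  SupplierB: 46.14
  SupplierG: 47.08
  SupplierF: 54.21

Highest: SupplierF (54.21)
Lowest: SupplierB (46.14)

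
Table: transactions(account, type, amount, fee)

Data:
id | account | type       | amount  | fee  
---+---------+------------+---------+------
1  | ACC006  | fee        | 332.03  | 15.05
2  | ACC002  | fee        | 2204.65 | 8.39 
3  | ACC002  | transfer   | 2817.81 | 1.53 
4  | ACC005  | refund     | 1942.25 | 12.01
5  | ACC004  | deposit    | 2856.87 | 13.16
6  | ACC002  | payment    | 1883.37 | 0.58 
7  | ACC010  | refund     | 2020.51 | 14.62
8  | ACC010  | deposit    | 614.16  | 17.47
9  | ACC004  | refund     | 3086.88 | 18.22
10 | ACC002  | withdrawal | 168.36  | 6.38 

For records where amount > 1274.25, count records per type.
SELECT type, COUNT(*)
FROM transactions
WHERE amount > 1274.25
GROUP BY type

Note: WHERE filters rows before grouping.

Result:
  deposit: 1
  fee: 1
  payment: 1
  refund: 3
  transfer: 1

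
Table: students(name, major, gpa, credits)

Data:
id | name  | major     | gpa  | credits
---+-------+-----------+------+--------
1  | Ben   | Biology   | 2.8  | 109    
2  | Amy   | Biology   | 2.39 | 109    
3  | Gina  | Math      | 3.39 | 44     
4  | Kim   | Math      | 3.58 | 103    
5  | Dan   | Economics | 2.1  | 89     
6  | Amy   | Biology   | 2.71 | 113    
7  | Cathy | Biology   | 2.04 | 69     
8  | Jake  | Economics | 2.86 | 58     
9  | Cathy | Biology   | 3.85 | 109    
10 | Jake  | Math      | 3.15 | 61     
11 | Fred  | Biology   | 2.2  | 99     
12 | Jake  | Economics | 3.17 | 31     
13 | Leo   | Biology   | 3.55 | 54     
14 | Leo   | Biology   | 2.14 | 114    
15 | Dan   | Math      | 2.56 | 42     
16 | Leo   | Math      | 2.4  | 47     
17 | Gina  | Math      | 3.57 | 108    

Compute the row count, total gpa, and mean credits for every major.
SELECT major,
       COUNT(*) as cnt,
       SUM(gpa) as total_gpa,
       AVG(credits) as avg_credits
FROM students
GROUP BY major

Result:
  Biology: 8 records, 21.68 total gpa, 97.00 avg credits
  Economics: 3 records, 8.13 total gpa, 59.33 avg credits
  Math: 6 records, 18.65 total gpa, 67.50 avg credits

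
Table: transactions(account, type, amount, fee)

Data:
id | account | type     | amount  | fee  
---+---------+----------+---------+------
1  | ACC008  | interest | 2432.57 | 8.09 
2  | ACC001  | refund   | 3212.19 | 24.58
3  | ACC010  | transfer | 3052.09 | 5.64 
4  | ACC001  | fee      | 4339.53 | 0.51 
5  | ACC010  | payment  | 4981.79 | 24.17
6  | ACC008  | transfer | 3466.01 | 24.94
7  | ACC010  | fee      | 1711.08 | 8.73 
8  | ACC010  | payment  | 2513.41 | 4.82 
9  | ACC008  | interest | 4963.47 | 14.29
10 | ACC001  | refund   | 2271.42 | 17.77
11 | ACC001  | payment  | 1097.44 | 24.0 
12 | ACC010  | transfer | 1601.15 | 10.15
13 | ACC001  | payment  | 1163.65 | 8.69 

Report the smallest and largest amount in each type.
SELECT type, MIN(amount), MAX(amount)
FROM transactions
GROUP BY type

Result:
  fee: min=1711.08, max=4339.53
  interest: min=2432.57, max=4963.47
  payment: min=1097.44, max=4981.79
  refund: min=2271.42, max=3212.19
  transfer: min=1601.15, max=3466.01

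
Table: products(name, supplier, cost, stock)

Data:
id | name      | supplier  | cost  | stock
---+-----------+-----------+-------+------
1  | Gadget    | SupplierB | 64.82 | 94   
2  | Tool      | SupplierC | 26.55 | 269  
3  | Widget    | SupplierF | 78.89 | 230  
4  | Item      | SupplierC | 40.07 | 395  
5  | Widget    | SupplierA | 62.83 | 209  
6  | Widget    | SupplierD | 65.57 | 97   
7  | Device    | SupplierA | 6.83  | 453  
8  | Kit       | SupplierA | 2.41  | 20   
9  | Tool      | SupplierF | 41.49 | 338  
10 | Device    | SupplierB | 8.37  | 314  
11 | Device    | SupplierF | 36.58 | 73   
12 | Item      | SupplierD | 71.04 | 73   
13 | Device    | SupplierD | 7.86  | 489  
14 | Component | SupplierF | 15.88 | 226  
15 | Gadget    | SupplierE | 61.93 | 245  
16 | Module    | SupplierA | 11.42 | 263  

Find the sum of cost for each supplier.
SELECT supplier, SUM(cost) as result
FROM products
GROUP BY supplier

Result:
  SupplierA: 83.49
  SupplierB: 73.19
  SupplierC: 66.62
  SupplierD: 144.47
  SupplierE: 61.93
  SupplierF: 172.84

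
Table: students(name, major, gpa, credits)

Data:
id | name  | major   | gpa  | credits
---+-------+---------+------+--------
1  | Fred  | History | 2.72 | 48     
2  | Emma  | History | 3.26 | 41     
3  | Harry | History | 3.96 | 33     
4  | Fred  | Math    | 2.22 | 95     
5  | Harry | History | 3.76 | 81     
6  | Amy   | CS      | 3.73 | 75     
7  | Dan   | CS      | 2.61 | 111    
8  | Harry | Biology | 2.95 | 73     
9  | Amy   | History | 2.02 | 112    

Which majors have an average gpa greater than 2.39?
SELECT major, AVG(gpa)
FROM students
GROUP BY major
HAVING AVG(gpa) > 2.39

Result:
  Biology: avg=2.95
  CS: avg=3.17
  History: avg=3.14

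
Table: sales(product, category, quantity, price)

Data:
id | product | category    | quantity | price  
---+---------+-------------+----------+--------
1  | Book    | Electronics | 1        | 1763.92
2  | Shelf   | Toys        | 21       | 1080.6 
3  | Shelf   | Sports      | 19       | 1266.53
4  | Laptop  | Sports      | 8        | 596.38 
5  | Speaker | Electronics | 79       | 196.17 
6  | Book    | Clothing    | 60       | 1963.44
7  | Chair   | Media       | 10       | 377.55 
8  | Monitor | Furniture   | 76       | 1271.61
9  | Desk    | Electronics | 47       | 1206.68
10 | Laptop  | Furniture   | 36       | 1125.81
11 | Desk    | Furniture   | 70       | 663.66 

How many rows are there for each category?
SELECT category, COUNT(*) as count
FROM sales
GROUP BY category

Result:
  Clothing: 1
  Electronics: 3
  Furniture: 3
  Media: 1
  Sports: 2
  Toys: 1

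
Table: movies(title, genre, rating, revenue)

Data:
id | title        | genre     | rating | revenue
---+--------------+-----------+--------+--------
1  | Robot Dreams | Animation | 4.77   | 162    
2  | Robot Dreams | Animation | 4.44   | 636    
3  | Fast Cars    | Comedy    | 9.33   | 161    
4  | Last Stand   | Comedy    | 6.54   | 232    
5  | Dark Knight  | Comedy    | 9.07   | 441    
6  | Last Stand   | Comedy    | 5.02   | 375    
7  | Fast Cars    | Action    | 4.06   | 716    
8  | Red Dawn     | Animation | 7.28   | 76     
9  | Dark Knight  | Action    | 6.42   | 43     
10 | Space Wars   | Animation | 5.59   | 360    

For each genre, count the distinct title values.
SELECT genre, COUNT(DISTINCT title)
FROM movies
GROUP BY genre

Result:
  Action: 2 distinct
  Animation: 3 distinct
  Comedy: 3 distinct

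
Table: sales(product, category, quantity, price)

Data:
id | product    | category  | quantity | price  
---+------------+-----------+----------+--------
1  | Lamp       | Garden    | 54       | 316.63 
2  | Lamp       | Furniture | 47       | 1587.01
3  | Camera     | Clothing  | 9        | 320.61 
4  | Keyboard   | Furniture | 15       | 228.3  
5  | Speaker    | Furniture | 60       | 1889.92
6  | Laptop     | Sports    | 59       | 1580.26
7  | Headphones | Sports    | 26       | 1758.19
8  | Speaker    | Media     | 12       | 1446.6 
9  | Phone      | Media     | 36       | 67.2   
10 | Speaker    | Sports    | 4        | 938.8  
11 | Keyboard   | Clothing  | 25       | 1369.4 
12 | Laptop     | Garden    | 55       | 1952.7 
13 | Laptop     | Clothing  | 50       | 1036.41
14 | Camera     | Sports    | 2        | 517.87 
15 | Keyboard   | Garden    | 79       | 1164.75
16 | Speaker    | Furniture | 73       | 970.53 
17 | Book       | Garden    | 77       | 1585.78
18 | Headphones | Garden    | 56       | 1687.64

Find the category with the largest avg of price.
SELECT category, AVG(price) as val
FROM sales
GROUP BY category
ORDER BY val DESC
LIMIT 1

Result: Garden with avg(price) = 1341.50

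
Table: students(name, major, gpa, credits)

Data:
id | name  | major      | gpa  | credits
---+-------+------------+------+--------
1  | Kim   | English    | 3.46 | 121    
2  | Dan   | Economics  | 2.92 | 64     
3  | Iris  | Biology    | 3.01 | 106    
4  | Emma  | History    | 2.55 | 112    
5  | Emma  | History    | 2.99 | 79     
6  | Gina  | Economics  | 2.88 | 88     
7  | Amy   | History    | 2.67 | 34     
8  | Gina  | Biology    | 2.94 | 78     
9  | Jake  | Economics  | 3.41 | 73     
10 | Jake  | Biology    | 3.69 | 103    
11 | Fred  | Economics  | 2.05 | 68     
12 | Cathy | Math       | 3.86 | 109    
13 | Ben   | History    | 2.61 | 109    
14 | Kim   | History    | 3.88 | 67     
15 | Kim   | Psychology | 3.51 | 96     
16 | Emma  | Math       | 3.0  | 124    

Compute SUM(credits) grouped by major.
SELECT major, SUM(credits) as result
FROM students
GROUP BY major

Result:
  Biology: 287
  Economics: 293
  English: 121
  History: 401
  Math: 233
  Psychology: 96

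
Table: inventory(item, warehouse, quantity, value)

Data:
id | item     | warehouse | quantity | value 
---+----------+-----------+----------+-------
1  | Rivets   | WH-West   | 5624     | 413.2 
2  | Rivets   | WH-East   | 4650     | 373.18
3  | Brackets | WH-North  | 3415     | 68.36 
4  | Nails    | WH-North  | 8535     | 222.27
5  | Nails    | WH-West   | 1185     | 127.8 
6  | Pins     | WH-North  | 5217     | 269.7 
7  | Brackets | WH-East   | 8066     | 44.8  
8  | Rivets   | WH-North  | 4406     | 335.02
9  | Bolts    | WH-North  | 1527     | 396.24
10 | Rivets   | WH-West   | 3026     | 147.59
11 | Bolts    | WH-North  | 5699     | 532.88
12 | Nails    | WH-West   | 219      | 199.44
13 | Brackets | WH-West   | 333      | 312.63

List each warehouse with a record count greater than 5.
SELECT warehouse, COUNT(*) as cnt
FROM inventory
GROUP BY warehouse
HAVING COUNT(*) > 5

Result:
  WH-North: 6

Note: HAVING filters groups after aggregation, WHERE filters rows before.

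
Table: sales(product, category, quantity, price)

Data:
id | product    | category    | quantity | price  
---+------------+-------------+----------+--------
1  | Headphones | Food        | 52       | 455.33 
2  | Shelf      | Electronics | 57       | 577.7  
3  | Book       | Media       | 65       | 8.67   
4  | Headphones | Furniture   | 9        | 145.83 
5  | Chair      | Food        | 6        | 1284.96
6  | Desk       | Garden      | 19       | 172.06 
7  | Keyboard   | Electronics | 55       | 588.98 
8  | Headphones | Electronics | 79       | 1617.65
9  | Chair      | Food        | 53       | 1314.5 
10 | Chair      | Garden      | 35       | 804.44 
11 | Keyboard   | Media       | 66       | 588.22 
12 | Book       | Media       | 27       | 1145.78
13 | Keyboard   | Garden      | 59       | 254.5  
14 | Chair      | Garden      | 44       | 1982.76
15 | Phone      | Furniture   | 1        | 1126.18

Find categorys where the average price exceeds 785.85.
SELECT category, AVG(price)
FROM sales
GROUP BY category
HAVING AVG(price) > 785.85

Result:
  Electronics: avg=928.11
  Food: avg=1018.26
  Garden: avg=803.44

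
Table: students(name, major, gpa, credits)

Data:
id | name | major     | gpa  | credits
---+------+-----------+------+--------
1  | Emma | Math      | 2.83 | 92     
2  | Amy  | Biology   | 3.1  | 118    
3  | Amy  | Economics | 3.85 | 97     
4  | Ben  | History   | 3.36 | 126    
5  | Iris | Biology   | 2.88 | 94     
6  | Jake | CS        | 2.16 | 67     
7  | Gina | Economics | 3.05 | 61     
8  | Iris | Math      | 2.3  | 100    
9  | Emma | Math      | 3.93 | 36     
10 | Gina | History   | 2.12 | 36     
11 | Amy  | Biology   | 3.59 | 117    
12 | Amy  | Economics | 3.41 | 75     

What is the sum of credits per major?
SELECT major, SUM(credits) as result
FROM students
GROUP BY major

Result:
  Biology: 329
  CS: 67
  Economics: 233
  History: 162
  Math: 228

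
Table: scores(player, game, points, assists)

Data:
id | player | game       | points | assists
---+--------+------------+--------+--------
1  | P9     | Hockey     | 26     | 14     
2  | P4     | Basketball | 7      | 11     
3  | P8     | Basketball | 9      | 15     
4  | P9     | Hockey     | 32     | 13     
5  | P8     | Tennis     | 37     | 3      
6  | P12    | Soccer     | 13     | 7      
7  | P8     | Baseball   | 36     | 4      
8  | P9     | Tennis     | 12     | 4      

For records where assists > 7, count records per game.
SELECT game, COUNT(*)
FROM scores
WHERE assists > 7
GROUP BY game

Note: WHERE filters rows before grouping.

Result:
  Basketball: 2
  Hockey: 2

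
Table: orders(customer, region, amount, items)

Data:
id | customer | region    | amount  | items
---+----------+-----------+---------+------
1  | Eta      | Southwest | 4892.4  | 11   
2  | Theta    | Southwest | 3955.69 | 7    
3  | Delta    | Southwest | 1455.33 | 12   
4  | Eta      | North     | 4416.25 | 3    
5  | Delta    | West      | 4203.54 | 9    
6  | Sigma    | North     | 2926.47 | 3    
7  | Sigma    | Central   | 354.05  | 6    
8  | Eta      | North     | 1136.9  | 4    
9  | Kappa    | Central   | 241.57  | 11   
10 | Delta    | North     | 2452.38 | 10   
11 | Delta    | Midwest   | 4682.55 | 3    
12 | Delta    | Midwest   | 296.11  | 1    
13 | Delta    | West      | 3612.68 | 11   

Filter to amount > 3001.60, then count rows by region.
SELECT region, COUNT(*)
FROM orders
WHERE amount > 3001.60
GROUP BY region

Note: WHERE filters rows before grouping.

Result:
  Midwest: 1
  North: 1
  Southwest: 2
  West: 2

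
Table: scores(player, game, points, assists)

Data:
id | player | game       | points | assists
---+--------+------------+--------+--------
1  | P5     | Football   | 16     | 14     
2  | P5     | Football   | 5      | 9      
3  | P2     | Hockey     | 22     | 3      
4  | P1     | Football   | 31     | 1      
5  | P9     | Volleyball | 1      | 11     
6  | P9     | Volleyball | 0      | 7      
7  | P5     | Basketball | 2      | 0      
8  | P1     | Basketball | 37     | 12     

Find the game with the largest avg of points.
SELECT game, AVG(points) as val
FROM scores
GROUP BY game
ORDER BY val DESC
LIMIT 1

Result: Hockey with avg(points) = 22.00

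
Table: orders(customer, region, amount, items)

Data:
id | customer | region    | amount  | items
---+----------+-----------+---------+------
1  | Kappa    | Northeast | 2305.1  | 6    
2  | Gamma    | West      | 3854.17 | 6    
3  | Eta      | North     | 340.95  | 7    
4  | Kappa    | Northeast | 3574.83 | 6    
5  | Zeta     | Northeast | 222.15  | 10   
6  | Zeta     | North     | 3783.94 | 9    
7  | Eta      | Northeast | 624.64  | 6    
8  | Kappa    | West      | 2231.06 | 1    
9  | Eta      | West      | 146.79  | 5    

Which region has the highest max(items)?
SELECT region, MAX(items) as val
FROM orders
GROUP BY region
ORDER BY val DESC
LIMIT 1

Result: Northeast with max(items) = 10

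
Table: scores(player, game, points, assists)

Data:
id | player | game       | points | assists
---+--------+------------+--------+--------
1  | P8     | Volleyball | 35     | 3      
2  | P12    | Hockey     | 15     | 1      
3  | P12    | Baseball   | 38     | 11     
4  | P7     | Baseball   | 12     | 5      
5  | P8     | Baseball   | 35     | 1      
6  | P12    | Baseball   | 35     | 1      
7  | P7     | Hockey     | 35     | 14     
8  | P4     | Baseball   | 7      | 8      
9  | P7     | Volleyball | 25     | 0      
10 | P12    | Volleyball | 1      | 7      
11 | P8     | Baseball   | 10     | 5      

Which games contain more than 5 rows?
SELECT game, COUNT(*) as cnt
FROM scores
GROUP BY game
HAVING COUNT(*) > 5

Result:
  Baseball: 6

Note: HAVING filters groups after aggregation, WHERE filters rows before.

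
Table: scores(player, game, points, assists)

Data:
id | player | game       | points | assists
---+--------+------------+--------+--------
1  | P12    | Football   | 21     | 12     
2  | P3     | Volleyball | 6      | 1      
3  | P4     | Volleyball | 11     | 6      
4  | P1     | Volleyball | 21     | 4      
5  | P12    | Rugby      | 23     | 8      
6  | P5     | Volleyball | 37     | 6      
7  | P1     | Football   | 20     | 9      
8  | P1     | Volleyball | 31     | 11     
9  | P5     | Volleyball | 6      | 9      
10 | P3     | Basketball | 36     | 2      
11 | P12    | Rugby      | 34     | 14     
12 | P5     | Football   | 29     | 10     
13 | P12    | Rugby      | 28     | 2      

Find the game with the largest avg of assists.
SELECT game, AVG(assists) as val
FROM scores
GROUP BY game
ORDER BY val DESC
LIMIT 1

Result: Football with avg(assists) = 10.33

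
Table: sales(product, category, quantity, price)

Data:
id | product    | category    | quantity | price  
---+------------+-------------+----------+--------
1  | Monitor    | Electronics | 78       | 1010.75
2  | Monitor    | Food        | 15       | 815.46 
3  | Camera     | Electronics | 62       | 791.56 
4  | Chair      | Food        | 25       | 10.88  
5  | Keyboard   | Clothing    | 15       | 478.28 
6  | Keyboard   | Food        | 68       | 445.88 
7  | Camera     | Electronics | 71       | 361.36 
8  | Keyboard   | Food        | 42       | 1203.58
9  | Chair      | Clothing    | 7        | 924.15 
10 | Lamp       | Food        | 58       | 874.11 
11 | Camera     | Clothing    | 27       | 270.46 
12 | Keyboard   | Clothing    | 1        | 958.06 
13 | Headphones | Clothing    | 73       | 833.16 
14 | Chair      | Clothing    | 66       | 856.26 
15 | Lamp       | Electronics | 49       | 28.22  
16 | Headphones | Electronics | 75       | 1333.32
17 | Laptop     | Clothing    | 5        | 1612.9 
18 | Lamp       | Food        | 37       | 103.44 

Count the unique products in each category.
SELECT category, COUNT(DISTINCT product)
FROM sales
GROUP BY category

Result:
  Clothing: 5 distinct
  Electronics: 4 distinct
  Food: 4 distinct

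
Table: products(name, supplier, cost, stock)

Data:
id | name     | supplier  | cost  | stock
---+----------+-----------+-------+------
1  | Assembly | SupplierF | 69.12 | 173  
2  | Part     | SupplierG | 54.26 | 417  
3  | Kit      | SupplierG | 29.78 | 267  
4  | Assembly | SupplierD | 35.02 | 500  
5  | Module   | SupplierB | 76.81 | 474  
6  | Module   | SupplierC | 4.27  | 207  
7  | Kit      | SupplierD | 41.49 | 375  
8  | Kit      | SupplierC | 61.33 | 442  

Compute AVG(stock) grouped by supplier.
SELECT supplier, AVG(stock) as result
FROM products
GROUP BY supplier

Result:
  SupplierB: 474.00
  SupplierC: 324.50
  SupplierD: 437.50
  SupplierF: 173.00
  SupplierG: 342.00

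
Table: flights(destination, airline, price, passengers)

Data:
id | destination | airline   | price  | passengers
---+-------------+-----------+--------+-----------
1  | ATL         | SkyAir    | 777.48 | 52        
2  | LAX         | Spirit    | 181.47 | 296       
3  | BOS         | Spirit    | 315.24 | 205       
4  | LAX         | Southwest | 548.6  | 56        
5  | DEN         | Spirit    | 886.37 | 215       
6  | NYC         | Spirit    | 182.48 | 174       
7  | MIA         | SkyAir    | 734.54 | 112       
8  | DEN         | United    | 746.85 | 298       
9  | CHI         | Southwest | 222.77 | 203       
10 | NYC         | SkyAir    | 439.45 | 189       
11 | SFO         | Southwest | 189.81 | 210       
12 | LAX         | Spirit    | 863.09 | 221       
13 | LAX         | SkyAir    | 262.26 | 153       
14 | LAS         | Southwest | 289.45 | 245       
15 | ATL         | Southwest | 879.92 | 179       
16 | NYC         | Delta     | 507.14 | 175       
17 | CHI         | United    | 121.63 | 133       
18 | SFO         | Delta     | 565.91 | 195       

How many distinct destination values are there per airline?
SELECT airline, COUNT(DISTINCT destination)
FROM flights
GROUP BY airline

Result:
  Delta: 2 distinct
  SkyAir: 4 distinct
  Southwest: 5 distinct
  Spirit: 4 distinct
  United: 2 distinct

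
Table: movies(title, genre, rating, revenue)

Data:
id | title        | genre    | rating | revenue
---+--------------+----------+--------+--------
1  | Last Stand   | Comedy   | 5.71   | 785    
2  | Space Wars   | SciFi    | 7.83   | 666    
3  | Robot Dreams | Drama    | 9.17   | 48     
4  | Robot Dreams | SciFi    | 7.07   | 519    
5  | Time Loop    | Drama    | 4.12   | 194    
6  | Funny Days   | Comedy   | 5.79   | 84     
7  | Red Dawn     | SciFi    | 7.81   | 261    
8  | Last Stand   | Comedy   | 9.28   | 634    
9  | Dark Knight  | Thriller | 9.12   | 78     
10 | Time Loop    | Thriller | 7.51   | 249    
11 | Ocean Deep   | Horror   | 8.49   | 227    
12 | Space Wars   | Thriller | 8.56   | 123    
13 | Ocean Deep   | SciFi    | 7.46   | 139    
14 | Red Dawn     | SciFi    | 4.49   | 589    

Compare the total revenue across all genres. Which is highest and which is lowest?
SELECT genre, SUM(revenue)
FROM movies
GROUP BY genre
ORDER BY SUM(revenue)

All groups:
  Horror: 227
  Drama: 242
  Thriller: 450
  Comedy: 1503
  SciFi: 2174

Highest: SciFi (2174)
Lowest: Horror (227)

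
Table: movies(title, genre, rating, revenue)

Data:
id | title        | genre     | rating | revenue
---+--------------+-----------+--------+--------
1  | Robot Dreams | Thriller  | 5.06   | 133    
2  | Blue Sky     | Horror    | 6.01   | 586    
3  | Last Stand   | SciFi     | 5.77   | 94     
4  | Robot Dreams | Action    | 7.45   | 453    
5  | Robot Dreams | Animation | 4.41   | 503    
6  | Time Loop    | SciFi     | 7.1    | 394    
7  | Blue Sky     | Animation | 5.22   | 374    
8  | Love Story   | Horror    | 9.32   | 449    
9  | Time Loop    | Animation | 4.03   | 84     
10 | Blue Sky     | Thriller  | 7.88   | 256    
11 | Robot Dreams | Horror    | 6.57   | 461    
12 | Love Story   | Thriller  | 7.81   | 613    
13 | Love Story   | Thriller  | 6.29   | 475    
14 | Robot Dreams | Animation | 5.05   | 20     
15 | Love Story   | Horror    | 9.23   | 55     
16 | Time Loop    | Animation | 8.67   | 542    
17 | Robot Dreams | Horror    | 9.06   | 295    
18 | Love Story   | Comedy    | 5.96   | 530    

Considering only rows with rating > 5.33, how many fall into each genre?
SELECT genre, COUNT(*)
FROM movies
WHERE rating > 5.33
GROUP BY genre

Note: WHERE filters rows before grouping.

Result:
  Action: 1
  Animation: 1
  Comedy: 1
  Horror: 5
  SciFi: 2
  Thriller: 3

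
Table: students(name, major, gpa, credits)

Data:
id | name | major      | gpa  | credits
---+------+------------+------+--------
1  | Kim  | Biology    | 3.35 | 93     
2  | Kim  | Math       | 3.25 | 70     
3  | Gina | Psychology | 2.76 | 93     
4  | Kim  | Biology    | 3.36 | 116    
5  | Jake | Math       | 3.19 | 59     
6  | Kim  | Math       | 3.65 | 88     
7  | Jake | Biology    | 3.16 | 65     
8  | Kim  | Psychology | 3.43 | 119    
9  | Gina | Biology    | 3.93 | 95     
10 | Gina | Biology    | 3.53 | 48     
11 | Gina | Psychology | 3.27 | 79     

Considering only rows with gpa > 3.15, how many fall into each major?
SELECT major, COUNT(*)
FROM students
WHERE gpa > 3.15
GROUP BY major

Note: WHERE filters rows before grouping.

Result:
  Biology: 5
  Math: 3
  Psychology: 2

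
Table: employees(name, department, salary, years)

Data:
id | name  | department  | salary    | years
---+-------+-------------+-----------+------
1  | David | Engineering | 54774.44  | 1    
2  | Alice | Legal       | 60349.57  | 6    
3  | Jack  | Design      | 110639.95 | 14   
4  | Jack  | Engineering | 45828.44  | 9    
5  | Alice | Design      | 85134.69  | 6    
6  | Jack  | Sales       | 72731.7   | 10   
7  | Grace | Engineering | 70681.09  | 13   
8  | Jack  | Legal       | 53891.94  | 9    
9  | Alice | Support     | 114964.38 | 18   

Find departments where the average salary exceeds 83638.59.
SELECT department, AVG(salary)
FROM employees
GROUP BY department
HAVING AVG(salary) > 83638.59

Result:
  Design: avg=97887.32
  Support: avg=114964.38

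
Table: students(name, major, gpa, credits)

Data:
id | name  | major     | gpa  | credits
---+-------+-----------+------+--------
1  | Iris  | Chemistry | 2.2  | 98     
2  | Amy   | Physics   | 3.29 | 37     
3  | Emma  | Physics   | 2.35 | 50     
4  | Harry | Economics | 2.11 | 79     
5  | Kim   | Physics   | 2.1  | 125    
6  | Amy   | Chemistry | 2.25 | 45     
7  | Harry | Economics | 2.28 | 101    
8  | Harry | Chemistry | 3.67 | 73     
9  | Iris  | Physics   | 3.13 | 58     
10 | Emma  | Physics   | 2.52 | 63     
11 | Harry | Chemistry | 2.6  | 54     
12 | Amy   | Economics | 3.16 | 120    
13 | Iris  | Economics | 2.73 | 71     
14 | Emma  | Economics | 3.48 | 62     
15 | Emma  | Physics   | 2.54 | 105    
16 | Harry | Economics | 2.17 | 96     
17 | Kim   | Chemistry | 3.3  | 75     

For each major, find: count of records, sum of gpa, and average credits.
SELECT major,
       COUNT(*) as cnt,
       SUM(gpa) as total_gpa,
       AVG(credits) as avg_credits
FROM students
GROUP BY major

Result:
  Chemistry: 5 records, 14.02 total gpa, 69.00 avg credits
  Economics: 6 records, 15.93 total gpa, 88.17 avg credits
  Physics: 6 records, 15.93 total gpa, 73.00 avg credits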